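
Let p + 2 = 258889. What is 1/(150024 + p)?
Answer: 1/408911 ≈ 2.4455e-6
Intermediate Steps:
p = 258887 (p = -2 + 258889 = 258887)
1/(150024 + p) = 1/(150024 + 258887) = 1/408911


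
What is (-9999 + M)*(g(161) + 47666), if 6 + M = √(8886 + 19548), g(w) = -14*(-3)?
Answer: -477318540 + 47708*√28434 ≈ -4.6927e+8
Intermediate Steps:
g(w) = 42
M = -6 + √28434 (M = -6 + √(8886 + 19548) = -6 + √28434 ≈ 162.62)
(-9999 + M)*(g(161) + 47666) = (-9999 + (-6 + √28434))*(42 + 47666) = (-10005 + √28434)*47708 = -477318540 + 47708*√28434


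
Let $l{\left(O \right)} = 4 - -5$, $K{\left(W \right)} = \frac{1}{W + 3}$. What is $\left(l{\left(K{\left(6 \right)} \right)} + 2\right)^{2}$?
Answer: $121$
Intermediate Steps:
$K{\left(W \right)} = \frac{1}{3 + W}$
$l{\left(O \right)} = 9$ ($l{\left(O \right)} = 4 + 5 = 9$)
$\left(l{\left(K{\left(6 \right)} \right)} + 2\right)^{2} = \left(9 + 2\right)^{2} = 11^{2} = 121$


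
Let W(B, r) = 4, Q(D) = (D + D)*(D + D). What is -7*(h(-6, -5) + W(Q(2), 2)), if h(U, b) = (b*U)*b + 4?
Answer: 994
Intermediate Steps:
Q(D) = 4*D**2 (Q(D) = (2*D)*(2*D) = 4*D**2)
h(U, b) = 4 + U*b**2 (h(U, b) = (U*b)*b + 4 = U*b**2 + 4 = 4 + U*b**2)
-7*(h(-6, -5) + W(Q(2), 2)) = -7*((4 - 6*(-5)**2) + 4) = -7*((4 - 6*25) + 4) = -7*((4 - 150) + 4) = -7*(-146 + 4) = -7*(-142) = 994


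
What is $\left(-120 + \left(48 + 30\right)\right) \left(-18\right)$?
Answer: $756$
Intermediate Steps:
$\left(-120 + \left(48 + 30\right)\right) \left(-18\right) = \left(-120 + 78\right) \left(-18\right) = \left(-42\right) \left(-18\right) = 756$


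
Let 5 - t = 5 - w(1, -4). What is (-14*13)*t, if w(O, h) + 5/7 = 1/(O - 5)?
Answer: 351/2 ≈ 175.50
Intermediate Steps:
w(O, h) = -5/7 + 1/(-5 + O) (w(O, h) = -5/7 + 1/(O - 5) = -5/7 + 1/(-5 + O))
t = -27/28 (t = 5 - (5 - (32 - 5*1)/(7*(-5 + 1))) = 5 - (5 - (32 - 5)/(7*(-4))) = 5 - (5 - (-1)*27/(7*4)) = 5 - (5 - 1*(-27/28)) = 5 - (5 + 27/28) = 5 - 1*167/28 = 5 - 167/28 = -27/28 ≈ -0.96429)
(-14*13)*t = -14*13*(-27/28) = -182*(-27/28) = 351/2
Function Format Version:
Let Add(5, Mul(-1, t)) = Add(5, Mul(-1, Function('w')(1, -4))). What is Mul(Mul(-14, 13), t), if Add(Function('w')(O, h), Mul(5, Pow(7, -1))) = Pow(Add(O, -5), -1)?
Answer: Rational(351, 2) ≈ 175.50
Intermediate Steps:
Function('w')(O, h) = Add(Rational(-5, 7), Pow(Add(-5, O), -1)) (Function('w')(O, h) = Add(Rational(-5, 7), Pow(Add(O, -5), -1)) = Add(Rational(-5, 7), Pow(Add(-5, O), -1)))
t = Rational(-27, 28) (t = Add(5, Mul(-1, Add(5, Mul(-1, Mul(Rational(1, 7), Pow(Add(-5, 1), -1), Add(32, Mul(-5, 1))))))) = Add(5, Mul(-1, Add(5, Mul(-1, Mul(Rational(1, 7), Pow(-4, -1), Add(32, -5)))))) = Add(5, Mul(-1, Add(5, Mul(-1, Mul(Rational(1, 7), Rational(-1, 4), 27))))) = Add(5, Mul(-1, Add(5, Mul(-1, Rational(-27, 28))))) = Add(5, Mul(-1, Add(5, Rational(27, 28)))) = Add(5, Mul(-1, Rational(167, 28))) = Add(5, Rational(-167, 28)) = Rational(-27, 28) ≈ -0.96429)
Mul(Mul(-14, 13), t) = Mul(Mul(-14, 13), Rational(-27, 28)) = Mul(-182, Rational(-27, 28)) = Rational(351, 2)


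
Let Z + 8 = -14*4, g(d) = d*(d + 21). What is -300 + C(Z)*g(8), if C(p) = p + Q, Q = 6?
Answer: -13756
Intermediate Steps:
g(d) = d*(21 + d)
Z = -64 (Z = -8 - 14*4 = -8 - 56 = -64)
C(p) = 6 + p (C(p) = p + 6 = 6 + p)
-300 + C(Z)*g(8) = -300 + (6 - 64)*(8*(21 + 8)) = -300 - 464*29 = -300 - 58*232 = -300 - 13456 = -13756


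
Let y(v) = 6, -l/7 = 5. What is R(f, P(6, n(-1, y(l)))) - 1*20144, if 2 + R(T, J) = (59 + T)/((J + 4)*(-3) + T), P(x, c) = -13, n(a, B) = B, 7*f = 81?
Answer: -2719463/135 ≈ -20144.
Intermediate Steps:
l = -35 (l = -7*5 = -35)
f = 81/7 (f = (⅐)*81 = 81/7 ≈ 11.571)
R(T, J) = -2 + (59 + T)/(-12 + T - 3*J) (R(T, J) = -2 + (59 + T)/((J + 4)*(-3) + T) = -2 + (59 + T)/((4 + J)*(-3) + T) = -2 + (59 + T)/((-12 - 3*J) + T) = -2 + (59 + T)/(-12 + T - 3*J))
R(f, P(6, n(-1, y(l)))) - 1*20144 = (-83 + 81/7 - 6*(-13))/(12 - 1*81/7 + 3*(-13)) - 1*20144 = (-83 + 81/7 + 78)/(12 - 81/7 - 39) - 20144 = (46/7)/(-270/7) - 20144 = -7/270*46/7 - 20144 = -23/135 - 20144 = -2719463/135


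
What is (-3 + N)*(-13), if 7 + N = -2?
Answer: 156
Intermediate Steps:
N = -9 (N = -7 - 2 = -9)
(-3 + N)*(-13) = (-3 - 9)*(-13) = -12*(-13) = 156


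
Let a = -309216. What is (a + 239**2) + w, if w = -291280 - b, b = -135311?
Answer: -408064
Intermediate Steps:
w = -155969 (w = -291280 - 1*(-135311) = -291280 + 135311 = -155969)
(a + 239**2) + w = (-309216 + 239**2) - 155969 = (-309216 + 57121) - 155969 = -252095 - 155969 = -408064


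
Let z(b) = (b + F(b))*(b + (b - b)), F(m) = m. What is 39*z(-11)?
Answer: 9438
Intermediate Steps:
z(b) = 2*b² (z(b) = (b + b)*(b + (b - b)) = (2*b)*(b + 0) = (2*b)*b = 2*b²)
39*z(-11) = 39*(2*(-11)²) = 39*(2*121) = 39*242 = 9438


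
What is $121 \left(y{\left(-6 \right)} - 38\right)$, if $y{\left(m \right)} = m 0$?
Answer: $-4598$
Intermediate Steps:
$y{\left(m \right)} = 0$
$121 \left(y{\left(-6 \right)} - 38\right) = 121 \left(0 - 38\right) = 121 \left(-38\right) = -4598$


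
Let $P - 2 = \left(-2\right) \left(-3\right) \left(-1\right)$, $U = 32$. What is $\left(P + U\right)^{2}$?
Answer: $784$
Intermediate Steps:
$P = -4$ ($P = 2 + \left(-2\right) \left(-3\right) \left(-1\right) = 2 + 6 \left(-1\right) = 2 - 6 = -4$)
$\left(P + U\right)^{2} = \left(-4 + 32\right)^{2} = 28^{2} = 784$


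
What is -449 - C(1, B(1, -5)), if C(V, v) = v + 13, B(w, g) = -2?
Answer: -460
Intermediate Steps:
C(V, v) = 13 + v
-449 - C(1, B(1, -5)) = -449 - (13 - 2) = -449 - 1*11 = -449 - 11 = -460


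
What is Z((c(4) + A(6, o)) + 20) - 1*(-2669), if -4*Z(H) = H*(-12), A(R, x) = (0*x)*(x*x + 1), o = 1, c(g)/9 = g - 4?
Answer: 2729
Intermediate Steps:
c(g) = -36 + 9*g (c(g) = 9*(g - 4) = 9*(-4 + g) = -36 + 9*g)
A(R, x) = 0 (A(R, x) = 0*(x² + 1) = 0*(1 + x²) = 0)
Z(H) = 3*H (Z(H) = -H*(-12)/4 = -(-3)*H = 3*H)
Z((c(4) + A(6, o)) + 20) - 1*(-2669) = 3*(((-36 + 9*4) + 0) + 20) - 1*(-2669) = 3*(((-36 + 36) + 0) + 20) + 2669 = 3*((0 + 0) + 20) + 2669 = 3*(0 + 20) + 2669 = 3*20 + 2669 = 60 + 2669 = 2729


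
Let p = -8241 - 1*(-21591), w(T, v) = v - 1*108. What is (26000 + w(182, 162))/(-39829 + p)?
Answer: -26054/26479 ≈ -0.98395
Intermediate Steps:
w(T, v) = -108 + v (w(T, v) = v - 108 = -108 + v)
p = 13350 (p = -8241 + 21591 = 13350)
(26000 + w(182, 162))/(-39829 + p) = (26000 + (-108 + 162))/(-39829 + 13350) = (26000 + 54)/(-26479) = 26054*(-1/26479) = -26054/26479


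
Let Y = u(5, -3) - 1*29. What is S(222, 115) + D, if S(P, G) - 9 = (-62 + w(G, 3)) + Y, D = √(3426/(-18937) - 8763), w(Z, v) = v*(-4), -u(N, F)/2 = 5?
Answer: -104 + I*√3142564036509/18937 ≈ -104.0 + 93.612*I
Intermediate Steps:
u(N, F) = -10 (u(N, F) = -2*5 = -10)
w(Z, v) = -4*v
Y = -39 (Y = -10 - 1*29 = -10 - 29 = -39)
D = I*√3142564036509/18937 (D = √(3426*(-1/18937) - 8763) = √(-3426/18937 - 8763) = √(-165948357/18937) = I*√3142564036509/18937 ≈ 93.612*I)
S(P, G) = -104 (S(P, G) = 9 + ((-62 - 4*3) - 39) = 9 + ((-62 - 12) - 39) = 9 + (-74 - 39) = 9 - 113 = -104)
S(222, 115) + D = -104 + I*√3142564036509/18937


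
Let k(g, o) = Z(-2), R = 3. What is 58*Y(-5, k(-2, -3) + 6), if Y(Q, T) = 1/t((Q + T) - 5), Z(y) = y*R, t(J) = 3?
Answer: 58/3 ≈ 19.333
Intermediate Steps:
Z(y) = 3*y (Z(y) = y*3 = 3*y)
k(g, o) = -6 (k(g, o) = 3*(-2) = -6)
Y(Q, T) = 1/3
58*Y(-5, k(-2, -3) + 6) = 58*(1/3) = 58/3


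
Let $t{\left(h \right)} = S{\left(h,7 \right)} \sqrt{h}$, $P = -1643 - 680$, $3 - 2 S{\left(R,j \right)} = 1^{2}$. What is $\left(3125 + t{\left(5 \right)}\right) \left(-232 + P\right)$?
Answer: $-7984375 - 2555 \sqrt{5} \approx -7.9901 \cdot 10^{6}$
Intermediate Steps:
$S{\left(R,j \right)} = 1$ ($S{\left(R,j \right)} = \frac{3}{2} - \frac{1^{2}}{2} = \frac{3}{2} - \frac{1}{2} = 1$)
$P = -2323$ ($P = -1643 - 680 = -2323$)
$t{\left(h \right)} = \sqrt{h}$ ($t{\left(h \right)} = 1 \sqrt{h} = \sqrt{h}$)
$\left(3125 + t{\left(5 \right)}\right) \left(-232 + P\right) = \left(3125 + \sqrt{5}\right) \left(-232 - 2323\right) = \left(3125 + \sqrt{5}\right) \left(-2555\right) = -7984375 - 2555 \sqrt{5}$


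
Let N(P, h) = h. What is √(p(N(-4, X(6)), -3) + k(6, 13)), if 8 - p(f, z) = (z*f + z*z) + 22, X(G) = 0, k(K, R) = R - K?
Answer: 4*I ≈ 4.0*I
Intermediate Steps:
p(f, z) = -14 - z² - f*z (p(f, z) = 8 - ((z*f + z*z) + 22) = 8 - ((f*z + z²) + 22) = 8 - ((z² + f*z) + 22) = 8 - (22 + z² + f*z) = 8 + (-22 - z² - f*z) = -14 - z² - f*z)
√(p(N(-4, X(6)), -3) + k(6, 13)) = √((-14 - 1*(-3)² - 1*0*(-3)) + (13 - 1*6)) = √((-14 - 1*9 + 0) + (13 - 6)) = √((-14 - 9 + 0) + 7) = √(-23 + 7) = √(-16) = 4*I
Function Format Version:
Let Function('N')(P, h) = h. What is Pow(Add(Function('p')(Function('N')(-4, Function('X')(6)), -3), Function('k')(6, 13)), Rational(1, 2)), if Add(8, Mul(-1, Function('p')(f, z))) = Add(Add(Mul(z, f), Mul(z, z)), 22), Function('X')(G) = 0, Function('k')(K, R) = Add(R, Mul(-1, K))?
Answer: Mul(4, I) ≈ Mul(4.0000, I)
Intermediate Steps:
Function('p')(f, z) = Add(-14, Mul(-1, Pow(z, 2)), Mul(-1, f, z)) (Function('p')(f, z) = Add(8, Mul(-1, Add(Add(Mul(z, f), Mul(z, z)), 22))) = Add(8, Mul(-1, Add(Add(Mul(f, z), Pow(z, 2)), 22))) = Add(8, Mul(-1, Add(Add(Pow(z, 2), Mul(f, z)), 22))) = Add(8, Mul(-1, Add(22, Pow(z, 2), Mul(f, z)))) = Add(8, Add(-22, Mul(-1, Pow(z, 2)), Mul(-1, f, z))) = Add(-14, Mul(-1, Pow(z, 2)), Mul(-1, f, z)))
Pow(Add(Function('p')(Function('N')(-4, Function('X')(6)), -3), Function('k')(6, 13)), Rational(1, 2)) = Pow(Add(Add(-14, Mul(-1, Pow(-3, 2)), Mul(-1, 0, -3)), Add(13, Mul(-1, 6))), Rational(1, 2)) = Pow(Add(Add(-14, Mul(-1, 9), 0), Add(13, -6)), Rational(1, 2)) = Pow(Add(Add(-14, -9, 0), 7), Rational(1, 2)) = Pow(Add(-23, 7), Rational(1, 2)) = Pow(-16, Rational(1, 2)) = Mul(4, I)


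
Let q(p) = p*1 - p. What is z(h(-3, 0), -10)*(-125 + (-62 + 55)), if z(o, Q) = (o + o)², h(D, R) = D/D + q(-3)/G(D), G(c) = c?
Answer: -528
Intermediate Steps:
q(p) = 0 (q(p) = p - p = 0)
h(D, R) = 1 (h(D, R) = D/D + 0/D = 1 + 0 = 1)
z(o, Q) = 4*o² (z(o, Q) = (2*o)² = 4*o²)
z(h(-3, 0), -10)*(-125 + (-62 + 55)) = (4*1²)*(-125 + (-62 + 55)) = (4*1)*(-125 - 7) = 4*(-132) = -528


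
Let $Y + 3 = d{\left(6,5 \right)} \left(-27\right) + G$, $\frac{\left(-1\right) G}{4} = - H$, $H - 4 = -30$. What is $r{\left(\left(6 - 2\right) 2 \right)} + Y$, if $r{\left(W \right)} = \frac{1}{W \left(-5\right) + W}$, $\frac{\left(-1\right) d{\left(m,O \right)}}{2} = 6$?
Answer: $\frac{6943}{32} \approx 216.97$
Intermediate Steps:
$H = -26$ ($H = 4 - 30 = -26$)
$d{\left(m,O \right)} = -12$ ($d{\left(m,O \right)} = \left(-2\right) 6 = -12$)
$G = -104$ ($G = - 4 \left(\left(-1\right) \left(-26\right)\right) = \left(-4\right) 26 = -104$)
$Y = 217$ ($Y = -3 - -220 = -3 + \left(324 - 104\right) = -3 + 220 = 217$)
$r{\left(W \right)} = - \frac{1}{4 W}$ ($r{\left(W \right)} = \frac{1}{- 5 W + W} = \frac{1}{\left(-4\right) W} = - \frac{1}{4 W}$)
$r{\left(\left(6 - 2\right) 2 \right)} + Y = - \frac{1}{4 \left(6 - 2\right) 2} + 217 = - \frac{1}{4 \cdot 4 \cdot 2} + 217 = - \frac{1}{4 \cdot 8} + 217 = \left(- \frac{1}{4}\right) \frac{1}{8} + 217 = - \frac{1}{32} + 217 = \frac{6943}{32}$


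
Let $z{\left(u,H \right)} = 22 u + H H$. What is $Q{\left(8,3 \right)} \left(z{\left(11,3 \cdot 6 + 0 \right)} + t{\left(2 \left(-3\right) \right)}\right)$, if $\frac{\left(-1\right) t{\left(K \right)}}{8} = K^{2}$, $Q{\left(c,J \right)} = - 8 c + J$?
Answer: $-16958$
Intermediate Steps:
$Q{\left(c,J \right)} = J - 8 c$
$z{\left(u,H \right)} = H^{2} + 22 u$ ($z{\left(u,H \right)} = 22 u + H^{2} = H^{2} + 22 u$)
$t{\left(K \right)} = - 8 K^{2}$
$Q{\left(8,3 \right)} \left(z{\left(11,3 \cdot 6 + 0 \right)} + t{\left(2 \left(-3\right) \right)}\right) = \left(3 - 64\right) \left(\left(\left(3 \cdot 6 + 0\right)^{2} + 22 \cdot 11\right) - 8 \left(2 \left(-3\right)\right)^{2}\right) = \left(3 - 64\right) \left(\left(\left(18 + 0\right)^{2} + 242\right) - 8 \left(-6\right)^{2}\right) = - 61 \left(\left(18^{2} + 242\right) - 288\right) = - 61 \left(\left(324 + 242\right) - 288\right) = - 61 \left(566 - 288\right) = \left(-61\right) 278 = -16958$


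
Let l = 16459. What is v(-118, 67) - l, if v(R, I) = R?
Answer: -16577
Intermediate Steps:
v(-118, 67) - l = -118 - 1*16459 = -118 - 16459 = -16577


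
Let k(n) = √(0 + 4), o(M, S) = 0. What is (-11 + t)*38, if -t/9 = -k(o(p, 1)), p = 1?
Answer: 266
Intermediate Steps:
k(n) = 2 (k(n) = √4 = 2)
t = 18 (t = -(-9)*2 = -9*(-2) = 18)
(-11 + t)*38 = (-11 + 18)*38 = 7*38 = 266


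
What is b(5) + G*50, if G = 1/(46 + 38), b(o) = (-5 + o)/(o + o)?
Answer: 25/42 ≈ 0.59524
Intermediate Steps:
b(o) = (-5 + o)/(2*o) (b(o) = (-5 + o)/((2*o)) = (-5 + o)*(1/(2*o)) = (-5 + o)/(2*o))
G = 1/84 ≈ 0.011905
b(5) + G*50 = (½)*(-5 + 5)/5 + (1/84)*50 = (½)*(⅕)*0 + 25/42 = 0 + 25/42 = 25/42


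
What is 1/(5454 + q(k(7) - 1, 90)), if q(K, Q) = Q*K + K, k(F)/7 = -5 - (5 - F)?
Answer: 1/3452 ≈ 0.00028969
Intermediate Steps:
k(F) = -70 + 7*F (k(F) = 7*(-5 - (5 - F)) = 7*(-5 + (-5 + F)) = 7*(-10 + F) = -70 + 7*F)
q(K, Q) = K + K*Q (q(K, Q) = K*Q + K = K + K*Q)
1/(5454 + q(k(7) - 1, 90)) = 1/(5454 + ((-70 + 7*7) - 1)*(1 + 90)) = 1/(5454 + ((-70 + 49) - 1)*91) = 1/(5454 + (-21 - 1)*91) = 1/(5454 - 22*91) = 1/(5454 - 2002) = 1/3452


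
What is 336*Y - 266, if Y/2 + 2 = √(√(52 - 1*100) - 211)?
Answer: -1610 + 672*√(-211 + 4*I*√3) ≈ -1449.8 + 9762.7*I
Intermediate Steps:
Y = -4 + 2*√(-211 + 4*I*√3) (Y = -4 + 2*√(√(52 - 1*100) - 211) = -4 + 2*√(√(52 - 100) - 211) = -4 + 2*√(√(-48) - 211) = -4 + 2*√(4*I*√3 - 211) = -4 + 2*√(-211 + 4*I*√3) ≈ -3.5231 + 29.056*I)
336*Y - 266 = 336*(-4 + 2*√(-211 + 4*I*√3)) - 266 = (-1344 + 672*√(-211 + 4*I*√3)) - 266 = -1610 + 672*√(-211 + 4*I*√3)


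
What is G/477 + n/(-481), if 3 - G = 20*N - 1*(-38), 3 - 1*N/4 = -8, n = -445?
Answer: -75950/76479 ≈ -0.99308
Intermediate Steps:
N = 44 (N = 12 - 4*(-8) = 12 + 32 = 44)
G = -915 (G = 3 - (20*44 - 1*(-38)) = 3 - (880 + 38) = 3 - 1*918 = 3 - 918 = -915)
G/477 + n/(-481) = -915/477 - 445/(-481) = -915*1/477 - 445*(-1/481) = -305/159 + 445/481 = -75950/76479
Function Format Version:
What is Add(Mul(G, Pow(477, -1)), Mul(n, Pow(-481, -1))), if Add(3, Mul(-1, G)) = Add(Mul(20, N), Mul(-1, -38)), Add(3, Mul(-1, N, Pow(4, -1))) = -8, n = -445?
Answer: Rational(-75950, 76479) ≈ -0.99308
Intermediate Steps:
N = 44 (N = Add(12, Mul(-4, -8)) = Add(12, 32) = 44)
G = -915 (G = Add(3, Mul(-1, Add(Mul(20, 44), Mul(-1, -38)))) = Add(3, Mul(-1, Add(880, 38))) = Add(3, Mul(-1, 918)) = Add(3, -918) = -915)
Add(Mul(G, Pow(477, -1)), Mul(n, Pow(-481, -1))) = Add(Mul(-915, Pow(477, -1)), Mul(-445, Pow(-481, -1))) = Add(Mul(-915, Rational(1, 477)), Mul(-445, Rational(-1, 481))) = Add(Rational(-305, 159), Rational(445, 481)) = Rational(-75950, 76479)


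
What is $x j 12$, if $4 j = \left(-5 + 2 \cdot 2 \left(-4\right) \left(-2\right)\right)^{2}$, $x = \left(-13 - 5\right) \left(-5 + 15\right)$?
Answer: $-393660$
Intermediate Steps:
$x = -180$ ($x = \left(-18\right) 10 = -180$)
$j = \frac{729}{4}$ ($j = \frac{\left(-5 + 2 \cdot 2 \left(-4\right) \left(-2\right)\right)^{2}}{4} = \frac{\left(-5 + 4 \left(-4\right) \left(-2\right)\right)^{2}}{4} = \frac{\left(-5 - -32\right)^{2}}{4} = \frac{\left(-5 + 32\right)^{2}}{4} = \frac{27^{2}}{4} = \frac{1}{4} \cdot 729 = \frac{729}{4} \approx 182.25$)
$x j 12 = \left(-180\right) \frac{729}{4} \cdot 12 = \left(-32805\right) 12 = -393660$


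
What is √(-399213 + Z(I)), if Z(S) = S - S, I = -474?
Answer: 3*I*√44357 ≈ 631.83*I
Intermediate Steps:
Z(S) = 0
√(-399213 + Z(I)) = √(-399213 + 0) = √(-399213) = 3*I*√44357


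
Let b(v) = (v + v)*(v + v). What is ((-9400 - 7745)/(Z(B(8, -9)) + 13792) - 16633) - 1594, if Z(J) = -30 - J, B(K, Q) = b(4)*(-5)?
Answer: -85563253/4694 ≈ -18228.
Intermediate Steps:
b(v) = 4*v² (b(v) = (2*v)*(2*v) = 4*v²)
B(K, Q) = -320 (B(K, Q) = (4*4²)*(-5) = (4*16)*(-5) = 64*(-5) = -320)
((-9400 - 7745)/(Z(B(8, -9)) + 13792) - 16633) - 1594 = ((-9400 - 7745)/((-30 - 1*(-320)) + 13792) - 16633) - 1594 = (-17145/((-30 + 320) + 13792) - 16633) - 1594 = (-17145/(290 + 13792) - 16633) - 1594 = (-17145/14082 - 16633) - 1594 = (-17145*1/14082 - 16633) - 1594 = (-5715/4694 - 16633) - 1594 = -78081017/4694 - 1594 = -85563253/4694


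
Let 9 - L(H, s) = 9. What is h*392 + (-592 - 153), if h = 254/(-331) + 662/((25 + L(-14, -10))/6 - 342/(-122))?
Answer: 30554809771/844381 ≈ 36186.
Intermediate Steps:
L(H, s) = 0 (L(H, s) = 9 - 1*9 = 9 - 9 = 0)
h = 79550698/844381 (h = 254/(-331) + 662/((25 + 0)/6 - 342/(-122)) = 254*(-1/331) + 662/(25*(⅙) - 342*(-1/122)) = -254/331 + 662/(25/6 + 171/61) = -254/331 + 662/(2551/366) = -254/331 + 662*(366/2551) = -254/331 + 242292/2551 = 79550698/844381 ≈ 94.212)
h*392 + (-592 - 153) = (79550698/844381)*392 + (-592 - 153) = 31183873616/844381 - 745 = 30554809771/844381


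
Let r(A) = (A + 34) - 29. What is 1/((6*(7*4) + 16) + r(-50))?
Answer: 1/139 ≈ 0.0071942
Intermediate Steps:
r(A) = 5 + A (r(A) = (34 + A) - 29 = 5 + A)
1/((6*(7*4) + 16) + r(-50)) = 1/((6*(7*4) + 16) + (5 - 50)) = 1/((6*28 + 16) - 45) = 1/((168 + 16) - 45) = 1/(184 - 45) = 1/139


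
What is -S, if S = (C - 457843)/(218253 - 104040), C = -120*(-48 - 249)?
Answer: 422203/114213 ≈ 3.6966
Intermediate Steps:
C = 35640 (C = -120*(-297) = 35640)
S = -422203/114213 (S = (35640 - 457843)/(218253 - 104040) = -422203/114213 ≈ -3.6966)
-S = -1*(-422203/114213) = 422203/114213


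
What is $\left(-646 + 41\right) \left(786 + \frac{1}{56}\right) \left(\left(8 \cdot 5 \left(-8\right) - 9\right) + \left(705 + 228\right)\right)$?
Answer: $- \frac{4021173035}{14} \approx -2.8723 \cdot 10^{8}$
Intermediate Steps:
$\left(-646 + 41\right) \left(786 + \frac{1}{56}\right) \left(\left(8 \cdot 5 \left(-8\right) - 9\right) + \left(705 + 228\right)\right) = - 605 \left(786 + \frac{1}{56}\right) \left(\left(40 \left(-8\right) - 9\right) + 933\right) = \left(-605\right) \frac{44017}{56} \left(\left(-320 - 9\right) + 933\right) = - \frac{26630285 \left(-329 + 933\right)}{56} = \left(- \frac{26630285}{56}\right) 604 = - \frac{4021173035}{14}$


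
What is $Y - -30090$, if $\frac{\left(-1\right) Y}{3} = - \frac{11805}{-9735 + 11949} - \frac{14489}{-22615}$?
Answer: $\frac{167477693243}{5563290} \approx 30104.0$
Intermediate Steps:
$Y = \frac{78297143}{5563290}$ ($Y = - 3 \left(- \frac{11805}{-9735 + 11949} - \frac{14489}{-22615}\right) = - 3 \left(- \frac{11805}{2214} - - \frac{14489}{22615}\right) = - 3 \left(\left(-11805\right) \frac{1}{2214} + \frac{14489}{22615}\right) = - 3 \left(- \frac{3935}{738} + \frac{14489}{22615}\right) = \left(-3\right) \left(- \frac{78297143}{16689870}\right) = \frac{78297143}{5563290} \approx 14.074$)
$Y - -30090 = \frac{78297143}{5563290} - -30090 = \frac{78297143}{5563290} + 30090 = \frac{167477693243}{5563290}$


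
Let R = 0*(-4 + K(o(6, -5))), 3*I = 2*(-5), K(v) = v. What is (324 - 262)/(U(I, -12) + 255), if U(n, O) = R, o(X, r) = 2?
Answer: 62/255 ≈ 0.24314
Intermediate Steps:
I = -10/3 (I = (2*(-5))/3 = (1/3)*(-10) = -10/3 ≈ -3.3333)
R = 0 (R = 0*(-4 + 2) = 0*(-2) = 0)
U(n, O) = 0
(324 - 262)/(U(I, -12) + 255) = (324 - 262)/(0 + 255) = 62/255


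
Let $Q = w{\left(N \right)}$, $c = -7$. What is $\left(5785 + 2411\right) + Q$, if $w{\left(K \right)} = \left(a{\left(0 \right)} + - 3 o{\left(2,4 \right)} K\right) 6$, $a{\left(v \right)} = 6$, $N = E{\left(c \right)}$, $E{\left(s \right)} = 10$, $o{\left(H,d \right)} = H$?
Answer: $7872$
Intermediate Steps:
$N = 10$
$w{\left(K \right)} = 36 - 36 K$ ($w{\left(K \right)} = \left(6 + \left(-3\right) 2 K\right) 6 = \left(6 - 6 K\right) 6 = 36 - 36 K$)
$Q = -324$ ($Q = 36 - 360 = -324$)
$\left(5785 + 2411\right) + Q = \left(5785 + 2411\right) - 324 = 8196 - 324 = 7872$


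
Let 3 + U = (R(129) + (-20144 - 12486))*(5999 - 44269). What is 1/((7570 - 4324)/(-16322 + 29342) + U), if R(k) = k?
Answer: 2170/2699074789931 ≈ 8.0398e-10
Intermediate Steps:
U = 1243813267 (U = -3 + (129 + (-20144 - 12486))*(5999 - 44269) = -3 + (129 - 32630)*(-38270) = -3 - 32501*(-38270) = -3 + 1243813270 = 1243813267)
1/((7570 - 4324)/(-16322 + 29342) + U) = 1/((7570 - 4324)/(-16322 + 29342) + 1243813267) = 1/(3246/13020 + 1243813267) = 1/(3246*(1/13020) + 1243813267) = 1/(541/2170 + 1243813267) = 1/(2699074789931/2170) = 2170/2699074789931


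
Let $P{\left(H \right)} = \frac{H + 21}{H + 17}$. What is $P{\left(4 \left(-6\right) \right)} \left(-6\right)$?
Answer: $- \frac{18}{7} \approx -2.5714$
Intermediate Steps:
$P{\left(H \right)} = \frac{21 + H}{17 + H}$
$P{\left(4 \left(-6\right) \right)} \left(-6\right) = \frac{21 + 4 \left(-6\right)}{17 + 4 \left(-6\right)} \left(-6\right) = \frac{21 - 24}{17 - 24} \left(-6\right) = \frac{1}{-7} \left(-3\right) \left(-6\right) = \left(- \frac{1}{7}\right) \left(-3\right) \left(-6\right) = \frac{3}{7} \left(-6\right) = - \frac{18}{7}$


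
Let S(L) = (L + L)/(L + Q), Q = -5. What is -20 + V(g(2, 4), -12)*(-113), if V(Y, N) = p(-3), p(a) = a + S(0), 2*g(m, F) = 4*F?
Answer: 319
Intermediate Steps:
S(L) = 2*L/(-5 + L) (S(L) = (L + L)/(L - 5) = (2*L)/(-5 + L) = 2*L/(-5 + L))
g(m, F) = 2*F (g(m, F) = (4*F)/2 = 2*F)
p(a) = a (p(a) = a + 2*0/(-5 + 0) = a + 2*0/(-5) = a + 2*0*(-⅕) = a + 0 = a)
V(Y, N) = -3
-20 + V(g(2, 4), -12)*(-113) = -20 - 3*(-113) = -20 + 339 = 319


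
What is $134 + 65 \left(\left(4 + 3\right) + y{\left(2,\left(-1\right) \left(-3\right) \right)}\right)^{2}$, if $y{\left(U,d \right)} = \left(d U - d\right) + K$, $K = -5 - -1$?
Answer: $2474$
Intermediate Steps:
$K = -4$ ($K = -5 + 1 = -4$)
$y{\left(U,d \right)} = -4 - d + U d$ ($y{\left(U,d \right)} = \left(d U - d\right) - 4 = \left(U d - d\right) - 4 = \left(- d + U d\right) - 4 = -4 - d + U d$)
$134 + 65 \left(\left(4 + 3\right) + y{\left(2,\left(-1\right) \left(-3\right) \right)}\right)^{2} = 134 + 65 \left(\left(4 + 3\right) - \left(4 + 3 - \left(-2\right) \left(-3\right)\right)\right)^{2} = 134 + 65 \left(7 - 1\right)^{2} = 134 + 65 \cdot 6^{2} = 134 + 65 \cdot 36 = 134 + 2340 = 2474$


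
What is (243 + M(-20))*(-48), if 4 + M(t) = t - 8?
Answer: -10128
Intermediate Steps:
M(t) = -12 + t (M(t) = -4 + (t - 8) = -4 + (-8 + t) = -12 + t)
(243 + M(-20))*(-48) = (243 + (-12 - 20))*(-48) = (243 - 32)*(-48) = 211*(-48) = -10128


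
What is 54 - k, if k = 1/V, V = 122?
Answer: 6587/122 ≈ 53.992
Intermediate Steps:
k = 1/122 ≈ 0.0081967
54 - k = 54 - 1*1/122 = 54 - 1/122 = 6587/122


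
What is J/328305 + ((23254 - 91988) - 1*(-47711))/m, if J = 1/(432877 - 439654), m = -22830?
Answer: 623660745211/677266556634 ≈ 0.92085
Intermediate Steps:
J = -1/6777 (J = 1/(-6777) = -1/6777 ≈ -0.00014756)
J/328305 + ((23254 - 91988) - 1*(-47711))/m = -1/6777/328305 + ((23254 - 91988) - 1*(-47711))/(-22830) = -1/6777*1/328305 + (-68734 + 47711)*(-1/22830) = -1/2224922985 - 21023*(-1/22830) = -1/2224922985 + 21023/22830 = 623660745211/677266556634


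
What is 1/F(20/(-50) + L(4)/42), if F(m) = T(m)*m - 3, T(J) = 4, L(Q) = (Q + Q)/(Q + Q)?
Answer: -105/473 ≈ -0.22199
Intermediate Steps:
L(Q) = 1 (L(Q) = (2*Q)/((2*Q)) = (2*Q)*(1/(2*Q)) = 1)
F(m) = -3 + 4*m (F(m) = 4*m - 3 = -3 + 4*m)
1/F(20/(-50) + L(4)/42) = 1/(-3 + 4*(20/(-50) + 1/42)) = 1/(-3 + 4*(20*(-1/50) + 1*(1/42))) = 1/(-3 + 4*(-⅖ + 1/42)) = 1/(-3 + 4*(-79/210)) = 1/(-3 - 158/105) = 1/(-473/105) = -105/473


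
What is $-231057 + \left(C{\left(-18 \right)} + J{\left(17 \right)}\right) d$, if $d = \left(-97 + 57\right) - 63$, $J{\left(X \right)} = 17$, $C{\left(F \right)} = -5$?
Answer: $-232293$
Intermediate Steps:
$d = -103$ ($d = -40 - 63 = -103$)
$-231057 + \left(C{\left(-18 \right)} + J{\left(17 \right)}\right) d = -231057 + \left(-5 + 17\right) \left(-103\right) = -231057 + 12 \left(-103\right) = -231057 - 1236 = -232293$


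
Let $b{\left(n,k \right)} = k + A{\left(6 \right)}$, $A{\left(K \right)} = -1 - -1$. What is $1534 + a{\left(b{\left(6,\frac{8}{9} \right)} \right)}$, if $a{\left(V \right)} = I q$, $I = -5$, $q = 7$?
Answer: $1499$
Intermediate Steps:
$A{\left(K \right)} = 0$ ($A{\left(K \right)} = -1 + 1 = 0$)
$b{\left(n,k \right)} = k$ ($b{\left(n,k \right)} = k + 0 = k$)
$a{\left(V \right)} = -35$ ($a{\left(V \right)} = \left(-5\right) 7 = -35$)
$1534 + a{\left(b{\left(6,\frac{8}{9} \right)} \right)} = 1534 - 35 = 1499$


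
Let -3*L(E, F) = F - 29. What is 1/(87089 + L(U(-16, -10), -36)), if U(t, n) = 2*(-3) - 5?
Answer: 3/261332 ≈ 1.1480e-5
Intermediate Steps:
U(t, n) = -11 (U(t, n) = -6 - 5 = -11)
L(E, F) = 29/3 - F/3 (L(E, F) = -(F - 29)/3 = -(-29 + F)/3 = 29/3 - F/3)
1/(87089 + L(U(-16, -10), -36)) = 1/(87089 + (29/3 - ⅓*(-36))) = 1/(87089 + (29/3 + 12)) = 1/(87089 + 65/3) = 1/(261332/3) = 3/261332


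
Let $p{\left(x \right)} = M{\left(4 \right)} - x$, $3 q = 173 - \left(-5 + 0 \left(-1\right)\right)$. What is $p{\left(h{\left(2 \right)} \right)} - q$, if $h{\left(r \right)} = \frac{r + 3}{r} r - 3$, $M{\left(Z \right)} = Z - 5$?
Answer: $- \frac{187}{3} \approx -62.333$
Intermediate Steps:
$M{\left(Z \right)} = -5 + Z$ ($M{\left(Z \right)} = Z - 5 = -5 + Z$)
$q = \frac{178}{3}$ ($q = \frac{173 - \left(-5 + 0 \left(-1\right)\right)}{3} = \frac{173 - \left(-5 + 0\right)}{3} = \frac{173 - -5}{3} = \frac{173 + 5}{3} = \frac{1}{3} \cdot 178 = \frac{178}{3} \approx 59.333$)
$h{\left(r \right)} = r$ ($h{\left(r \right)} = \frac{3 + r}{r} r - 3 = \left(3 + r\right) - 3 = r$)
$p{\left(x \right)} = -1 - x$ ($p{\left(x \right)} = \left(-5 + 4\right) - x = -1 - x$)
$p{\left(h{\left(2 \right)} \right)} - q = \left(-1 - 2\right) - \frac{178}{3} = -3 - \frac{178}{3} = - \frac{187}{3}$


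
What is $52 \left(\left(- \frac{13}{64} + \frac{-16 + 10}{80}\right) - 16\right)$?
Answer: $- \frac{67717}{80} \approx -846.46$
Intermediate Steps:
$52 \left(\left(- \frac{13}{64} + \frac{-16 + 10}{80}\right) - 16\right) = 52 \left(\left(\left(-13\right) \frac{1}{64} - \frac{3}{40}\right) - 16\right) = 52 \left(\left(- \frac{13}{64} - \frac{3}{40}\right) - 16\right) = 52 \left(- \frac{89}{320} - 16\right) = 52 \left(- \frac{5209}{320}\right) = - \frac{67717}{80}$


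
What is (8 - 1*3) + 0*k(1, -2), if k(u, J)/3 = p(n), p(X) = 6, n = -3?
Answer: 5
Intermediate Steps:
k(u, J) = 18 (k(u, J) = 3*6 = 18)
(8 - 1*3) + 0*k(1, -2) = (8 - 1*3) + 0*18 = (8 - 3) + 0 = 5 + 0 = 5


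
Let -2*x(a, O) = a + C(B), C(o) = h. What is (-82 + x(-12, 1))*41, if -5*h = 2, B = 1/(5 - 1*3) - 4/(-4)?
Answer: -15539/5 ≈ -3107.8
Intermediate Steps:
B = 3/2 (B = 1/(5 - 3) - 4*(-¼) = 1/2 + 1 = 1*(½) + 1 = ½ + 1 = 3/2 ≈ 1.5000)
h = -⅖ (h = -⅕*2 = -⅖ ≈ -0.40000)
C(o) = -⅖
x(a, O) = ⅕ - a/2 (x(a, O) = -(a - ⅖)/2 = -(-⅖ + a)/2 = ⅕ - a/2)
(-82 + x(-12, 1))*41 = (-82 + (⅕ - ½*(-12)))*41 = (-82 + (⅕ + 6))*41 = (-82 + 31/5)*41 = -379/5*41 = -15539/5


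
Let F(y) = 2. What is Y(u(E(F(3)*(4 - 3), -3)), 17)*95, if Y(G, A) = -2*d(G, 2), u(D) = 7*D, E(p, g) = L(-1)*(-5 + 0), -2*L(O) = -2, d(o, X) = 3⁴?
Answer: -15390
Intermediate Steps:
d(o, X) = 81
L(O) = 1 (L(O) = -½*(-2) = 1)
E(p, g) = -5 (E(p, g) = 1*(-5 + 0) = 1*(-5) = -5)
Y(G, A) = -162 (Y(G, A) = -2*81 = -162)
Y(u(E(F(3)*(4 - 3), -3)), 17)*95 = -162*95 = -15390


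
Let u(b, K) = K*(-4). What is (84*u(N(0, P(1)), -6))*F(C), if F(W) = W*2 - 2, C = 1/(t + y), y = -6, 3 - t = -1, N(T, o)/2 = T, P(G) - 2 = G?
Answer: -6048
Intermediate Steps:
P(G) = 2 + G
N(T, o) = 2*T
t = 4 (t = 3 - 1*(-1) = 3 + 1 = 4)
u(b, K) = -4*K
C = -1/2 (C = 1/(4 - 6) = 1/(-2) = -1/2 ≈ -0.50000)
F(W) = -2 + 2*W (F(W) = 2*W - 2 = -2 + 2*W)
(84*u(N(0, P(1)), -6))*F(C) = (84*(-4*(-6)))*(-2 + 2*(-1/2)) = (84*24)*(-2 - 1) = 2016*(-3) = -6048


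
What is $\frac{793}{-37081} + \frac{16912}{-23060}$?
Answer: $- \frac{161350113}{213771965} \approx -0.75478$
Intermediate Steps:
$\frac{793}{-37081} + \frac{16912}{-23060} = 793 \left(- \frac{1}{37081}\right) + 16912 \left(- \frac{1}{23060}\right) = - \frac{793}{37081} - \frac{4228}{5765} = - \frac{161350113}{213771965}$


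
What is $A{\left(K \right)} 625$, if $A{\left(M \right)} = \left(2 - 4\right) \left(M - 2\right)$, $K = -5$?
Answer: $8750$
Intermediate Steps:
$A{\left(M \right)} = 4 - 2 M$ ($A{\left(M \right)} = - 2 \left(-2 + M\right) = 4 - 2 M$)
$A{\left(K \right)} 625 = \left(4 - -10\right) 625 = \left(4 + 10\right) 625 = 14 \cdot 625 = 8750$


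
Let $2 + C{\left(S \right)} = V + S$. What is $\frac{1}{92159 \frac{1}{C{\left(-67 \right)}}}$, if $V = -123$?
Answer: $- \frac{192}{92159} \approx -0.0020834$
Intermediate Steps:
$C{\left(S \right)} = -125 + S$ ($C{\left(S \right)} = -2 + \left(-123 + S\right) = -125 + S$)
$\frac{1}{92159 \frac{1}{C{\left(-67 \right)}}} = \frac{1}{92159 \frac{1}{-125 - 67}} = \frac{1}{92159 \frac{1}{-192}} = \frac{1}{92159 \left(- \frac{1}{192}\right)} = \frac{1}{- \frac{92159}{192}} = - \frac{192}{92159}$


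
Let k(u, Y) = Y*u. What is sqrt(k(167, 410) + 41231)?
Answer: 3*sqrt(12189) ≈ 331.21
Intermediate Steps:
sqrt(k(167, 410) + 41231) = sqrt(410*167 + 41231) = sqrt(68470 + 41231) = sqrt(109701) = 3*sqrt(12189)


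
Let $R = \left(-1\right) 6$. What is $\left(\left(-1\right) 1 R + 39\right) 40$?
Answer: $1800$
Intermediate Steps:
$R = -6$
$\left(\left(-1\right) 1 R + 39\right) 40 = \left(\left(-1\right) 1 \left(-6\right) + 39\right) 40 = \left(\left(-1\right) \left(-6\right) + 39\right) 40 = \left(6 + 39\right) 40 = 45 \cdot 40 = 1800$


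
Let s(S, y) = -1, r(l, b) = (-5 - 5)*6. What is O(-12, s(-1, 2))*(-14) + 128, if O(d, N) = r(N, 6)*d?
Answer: -9952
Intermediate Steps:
r(l, b) = -60 (r(l, b) = -10*6 = -60)
O(d, N) = -60*d
O(-12, s(-1, 2))*(-14) + 128 = -60*(-12)*(-14) + 128 = 720*(-14) + 128 = -10080 + 128 = -9952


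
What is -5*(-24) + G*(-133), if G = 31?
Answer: -4003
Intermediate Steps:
-5*(-24) + G*(-133) = -5*(-24) + 31*(-133) = 120 - 4123 = -4003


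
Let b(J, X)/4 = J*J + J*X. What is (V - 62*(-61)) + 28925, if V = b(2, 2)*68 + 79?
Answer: 34962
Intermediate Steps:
b(J, X) = 4*J² + 4*J*X (b(J, X) = 4*(J*J + J*X) = 4*(J² + J*X) = 4*J² + 4*J*X)
V = 2255 (V = (4*2*(2 + 2))*68 + 79 = (4*2*4)*68 + 79 = 32*68 + 79 = 2176 + 79 = 2255)
(V - 62*(-61)) + 28925 = (2255 - 62*(-61)) + 28925 = (2255 + 3782) + 28925 = 6037 + 28925 = 34962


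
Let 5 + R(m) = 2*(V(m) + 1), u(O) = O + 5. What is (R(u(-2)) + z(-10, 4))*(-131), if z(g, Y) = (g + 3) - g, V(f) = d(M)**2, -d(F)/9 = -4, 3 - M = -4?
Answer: -339552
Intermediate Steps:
M = 7 (M = 3 - 1*(-4) = 3 + 4 = 7)
d(F) = 36 (d(F) = -9*(-4) = 36)
V(f) = 1296 (V(f) = 36**2 = 1296)
u(O) = 5 + O
z(g, Y) = 3 (z(g, Y) = (3 + g) - g = 3)
R(m) = 2589 (R(m) = -5 + 2*(1296 + 1) = -5 + 2*1297 = -5 + 2594 = 2589)
(R(u(-2)) + z(-10, 4))*(-131) = (2589 + 3)*(-131) = 2592*(-131) = -339552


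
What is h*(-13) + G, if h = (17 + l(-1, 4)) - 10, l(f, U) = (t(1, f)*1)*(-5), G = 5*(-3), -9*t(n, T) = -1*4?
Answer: -694/9 ≈ -77.111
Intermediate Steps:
t(n, T) = 4/9 (t(n, T) = -(-1)*4/9 = -⅑*(-4) = 4/9)
G = -15
l(f, U) = -20/9 (l(f, U) = ((4/9)*1)*(-5) = (4/9)*(-5) = -20/9)
h = 43/9 (h = (17 - 20/9) - 10 = 133/9 - 10 = 43/9 ≈ 4.7778)
h*(-13) + G = (43/9)*(-13) - 15 = -559/9 - 15 = -694/9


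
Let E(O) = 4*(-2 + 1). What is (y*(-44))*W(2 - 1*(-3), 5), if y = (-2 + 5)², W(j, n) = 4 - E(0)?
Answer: -3168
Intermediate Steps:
E(O) = -4 (E(O) = 4*(-1) = -4)
W(j, n) = 8 (W(j, n) = 4 - 1*(-4) = 4 + 4 = 8)
y = 9 (y = 3² = 9)
(y*(-44))*W(2 - 1*(-3), 5) = (9*(-44))*8 = -396*8 = -3168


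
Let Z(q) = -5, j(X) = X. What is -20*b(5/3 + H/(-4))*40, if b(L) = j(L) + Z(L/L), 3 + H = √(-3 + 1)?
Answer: 6200/3 + 200*I*√2 ≈ 2066.7 + 282.84*I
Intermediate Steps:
H = -3 + I*√2 (H = -3 + √(-3 + 1) = -3 + √(-2) = -3 + I*√2 ≈ -3.0 + 1.4142*I)
b(L) = -5 + L (b(L) = L - 5 = -5 + L)
-20*b(5/3 + H/(-4))*40 = -20*(-5 + (5/3 + (-3 + I*√2)/(-4)))*40 = -20*(-5 + (5*(⅓) + (-3 + I*√2)*(-¼)))*40 = -20*(-5 + (5/3 + (¾ - I*√2/4)))*40 = -20*(-5 + (29/12 - I*√2/4))*40 = -20*(-31/12 - I*√2/4)*40 = (155/3 + 5*I*√2)*40 = 6200/3 + 200*I*√2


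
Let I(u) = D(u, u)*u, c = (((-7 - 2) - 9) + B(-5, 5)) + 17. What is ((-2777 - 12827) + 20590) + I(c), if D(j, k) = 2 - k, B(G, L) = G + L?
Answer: 4983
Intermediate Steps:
c = -1 (c = (((-7 - 2) - 9) + (-5 + 5)) + 17 = ((-9 - 9) + 0) + 17 = (-18 + 0) + 17 = -18 + 17 = -1)
I(u) = u*(2 - u) (I(u) = (2 - u)*u = u*(2 - u))
((-2777 - 12827) + 20590) + I(c) = ((-2777 - 12827) + 20590) - (2 - 1*(-1)) = (-15604 + 20590) - (2 + 1) = 4986 - 1*3 = 4986 - 3 = 4983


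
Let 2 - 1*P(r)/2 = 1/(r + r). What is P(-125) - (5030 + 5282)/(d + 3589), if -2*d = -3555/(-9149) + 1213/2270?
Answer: 21136151923853/18631898419125 ≈ 1.1344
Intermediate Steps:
P(r) = 4 - 1/r (P(r) = 4 - 2/(r + r) = 4 - 2*1/(2*r) = 4 - 1/r)
d = -19167587/41536460 (d = -(-3555/(-9149) + 1213/2270)/2 = -(-3555*(-1/9149) + 1213*(1/2270))/2 = -(3555/9149 + 1213/2270)/2 = -1/2*19167587/20768230 = -19167587/41536460 ≈ -0.46146)
P(-125) - (5030 + 5282)/(d + 3589) = (4 - 1/(-125)) - (5030 + 5282)/(-19167587/41536460 + 3589) = (4 - 1*(-1/125)) - 10312/149055187353/41536460 = (4 + 1/125) - 10312*41536460/149055187353 = 501/125 - 1*428323975520/149055187353 = 501/125 - 428323975520/149055187353 = 21136151923853/18631898419125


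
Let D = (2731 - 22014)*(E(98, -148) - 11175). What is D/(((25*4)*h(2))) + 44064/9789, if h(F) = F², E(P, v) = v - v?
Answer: 28125666771/52208 ≈ 5.3872e+5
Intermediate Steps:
E(P, v) = 0
D = 215487525 (D = (2731 - 22014)*(0 - 11175) = -19283*(-11175) = 215487525)
D/(((25*4)*h(2))) + 44064/9789 = 215487525/(((25*4)*2²)) + 44064/9789 = 215487525/((100*4)) + 44064*(1/9789) = 215487525/400 + 14688/3263 = 215487525*(1/400) + 14688/3263 = 8619501/16 + 14688/3263 = 28125666771/52208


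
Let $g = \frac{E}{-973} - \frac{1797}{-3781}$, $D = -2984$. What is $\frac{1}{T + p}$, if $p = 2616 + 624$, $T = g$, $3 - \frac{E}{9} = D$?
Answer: $\frac{3678913}{11819781978} \approx 0.00031125$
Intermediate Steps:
$E = 26883$ ($E = 27 - -26856 = 27 + 26856 = 26883$)
$g = - \frac{99896142}{3678913}$ ($g = \frac{26883}{-973} - \frac{1797}{-3781} = 26883 \left(- \frac{1}{973}\right) - - \frac{1797}{3781} = - \frac{26883}{973} + \frac{1797}{3781} = - \frac{99896142}{3678913} \approx -27.154$)
$T = - \frac{99896142}{3678913} \approx -27.154$
$p = 3240$
$\frac{1}{T + p} = \frac{1}{- \frac{99896142}{3678913} + 3240} = \frac{1}{\frac{11819781978}{3678913}} = \frac{3678913}{11819781978}$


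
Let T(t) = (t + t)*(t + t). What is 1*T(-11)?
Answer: 484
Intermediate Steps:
T(t) = 4*t**2 (T(t) = (2*t)*(2*t) = 4*t**2)
1*T(-11) = 1*(4*(-11)**2) = 1*(4*121) = 1*484 = 484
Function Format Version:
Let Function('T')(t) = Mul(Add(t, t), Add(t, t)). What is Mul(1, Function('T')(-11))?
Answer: 484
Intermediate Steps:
Function('T')(t) = Mul(4, Pow(t, 2)) (Function('T')(t) = Mul(Mul(2, t), Mul(2, t)) = Mul(4, Pow(t, 2)))
Mul(1, Function('T')(-11)) = Mul(1, Mul(4, Pow(-11, 2))) = Mul(1, Mul(4, 121)) = Mul(1, 484) = 484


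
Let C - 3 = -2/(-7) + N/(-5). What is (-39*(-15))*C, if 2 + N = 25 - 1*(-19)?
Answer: -20943/7 ≈ -2991.9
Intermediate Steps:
N = 42 (N = -2 + (25 - 1*(-19)) = -2 + (25 + 19) = -2 + 44 = 42)
C = -179/35 (C = 3 + (-2/(-7) + 42/(-5)) = 3 + (-2*(-1/7) + 42*(-1/5)) = 3 + (2/7 - 42/5) = 3 - 284/35 = -179/35 ≈ -5.1143)
(-39*(-15))*C = -39*(-15)*(-179/35) = 585*(-179/35) = -20943/7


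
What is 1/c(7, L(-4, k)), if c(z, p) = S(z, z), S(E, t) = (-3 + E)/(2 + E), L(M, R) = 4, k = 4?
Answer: 9/4 ≈ 2.2500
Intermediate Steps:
S(E, t) = (-3 + E)/(2 + E)
c(z, p) = (-3 + z)/(2 + z)
1/c(7, L(-4, k)) = 1/((-3 + 7)/(2 + 7)) = 1/(4/9) = 9/4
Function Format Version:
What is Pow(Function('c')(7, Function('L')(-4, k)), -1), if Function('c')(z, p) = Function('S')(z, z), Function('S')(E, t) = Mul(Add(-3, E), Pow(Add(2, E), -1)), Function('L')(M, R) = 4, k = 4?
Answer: Rational(9, 4) ≈ 2.2500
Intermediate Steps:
Function('S')(E, t) = Mul(Pow(Add(2, E), -1), Add(-3, E))
Function('c')(z, p) = Mul(Pow(Add(2, z), -1), Add(-3, z))
Pow(Function('c')(7, Function('L')(-4, k)), -1) = Pow(Mul(Pow(Add(2, 7), -1), Add(-3, 7)), -1) = Pow(Mul(Pow(9, -1), 4), -1) = Pow(Mul(Rational(1, 9), 4), -1) = Pow(Rational(4, 9), -1) = Rational(9, 4)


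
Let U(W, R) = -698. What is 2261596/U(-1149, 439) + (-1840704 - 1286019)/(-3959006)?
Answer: -4475744840461/1381693094 ≈ -3239.3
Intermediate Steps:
2261596/U(-1149, 439) + (-1840704 - 1286019)/(-3959006) = 2261596/(-698) + (-1840704 - 1286019)/(-3959006) = 2261596*(-1/698) - 3126723*(-1/3959006) = -1130798/349 + 3126723/3959006 = -4475744840461/1381693094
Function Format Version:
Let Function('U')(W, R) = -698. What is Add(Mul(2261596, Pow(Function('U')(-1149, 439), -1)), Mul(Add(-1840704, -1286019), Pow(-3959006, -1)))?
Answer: Rational(-4475744840461, 1381693094) ≈ -3239.3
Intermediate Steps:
Add(Mul(2261596, Pow(Function('U')(-1149, 439), -1)), Mul(Add(-1840704, -1286019), Pow(-3959006, -1))) = Add(Mul(2261596, Pow(-698, -1)), Mul(Add(-1840704, -1286019), Pow(-3959006, -1))) = Add(Mul(2261596, Rational(-1, 698)), Mul(-3126723, Rational(-1, 3959006))) = Add(Rational(-1130798, 349), Rational(3126723, 3959006)) = Rational(-4475744840461, 1381693094)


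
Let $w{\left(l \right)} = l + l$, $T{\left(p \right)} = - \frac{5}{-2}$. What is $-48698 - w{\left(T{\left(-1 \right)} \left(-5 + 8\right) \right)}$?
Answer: $-48713$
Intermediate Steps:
$T{\left(p \right)} = \frac{5}{2}$ ($T{\left(p \right)} = \left(-5\right) \left(- \frac{1}{2}\right) = \frac{5}{2}$)
$w{\left(l \right)} = 2 l$
$-48698 - w{\left(T{\left(-1 \right)} \left(-5 + 8\right) \right)} = -48698 - 2 \frac{5 \left(-5 + 8\right)}{2} = -48698 - 2 \cdot \frac{5}{2} \cdot 3 = -48698 - 2 \cdot \frac{15}{2} = -48698 - 15 = -48713$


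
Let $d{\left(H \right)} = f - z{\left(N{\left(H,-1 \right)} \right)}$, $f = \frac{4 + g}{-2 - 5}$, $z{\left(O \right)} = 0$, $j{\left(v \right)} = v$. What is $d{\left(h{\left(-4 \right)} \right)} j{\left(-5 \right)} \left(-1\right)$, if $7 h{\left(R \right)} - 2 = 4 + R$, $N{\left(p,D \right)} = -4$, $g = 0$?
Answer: $- \frac{20}{7} \approx -2.8571$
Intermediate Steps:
$h{\left(R \right)} = \frac{6}{7} + \frac{R}{7}$ ($h{\left(R \right)} = \frac{2}{7} + \frac{4 + R}{7} = \frac{2}{7} + \left(\frac{4}{7} + \frac{R}{7}\right) = \frac{6}{7} + \frac{R}{7}$)
$f = - \frac{4}{7}$ ($f = \frac{4 + 0}{-2 - 5} = \frac{4}{-7} = 4 \left(- \frac{1}{7}\right) = - \frac{4}{7} \approx -0.57143$)
$d{\left(H \right)} = - \frac{4}{7}$ ($d{\left(H \right)} = - \frac{4}{7} - 0 = - \frac{4}{7} + 0 = - \frac{4}{7}$)
$d{\left(h{\left(-4 \right)} \right)} j{\left(-5 \right)} \left(-1\right) = \left(- \frac{4}{7}\right) \left(-5\right) \left(-1\right) = \frac{20}{7} \left(-1\right) = - \frac{20}{7}$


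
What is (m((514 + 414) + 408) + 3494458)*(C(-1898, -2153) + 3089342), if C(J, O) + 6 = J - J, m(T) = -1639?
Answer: 10790491478184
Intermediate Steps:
C(J, O) = -6 (C(J, O) = -6 + (J - J) = -6 + 0 = -6)
(m((514 + 414) + 408) + 3494458)*(C(-1898, -2153) + 3089342) = (-1639 + 3494458)*(-6 + 3089342) = 3492819*3089336 = 10790491478184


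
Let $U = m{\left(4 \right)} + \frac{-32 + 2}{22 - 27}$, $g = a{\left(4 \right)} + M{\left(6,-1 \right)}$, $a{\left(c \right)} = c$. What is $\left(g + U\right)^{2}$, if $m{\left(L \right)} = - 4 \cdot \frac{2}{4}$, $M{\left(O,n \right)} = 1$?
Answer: $81$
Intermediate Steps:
$m{\left(L \right)} = -2$ ($m{\left(L \right)} = - 4 \cdot 2 \cdot \frac{1}{4} = \left(-4\right) \frac{1}{2} = -2$)
$g = 5$ ($g = 4 + 1 = 5$)
$U = 4$ ($U = -2 + \frac{-32 + 2}{22 - 27} = -2 - \frac{30}{-5} = -2 - -6 = -2 + 6 = 4$)
$\left(g + U\right)^{2} = \left(5 + 4\right)^{2} = 9^{2} = 81$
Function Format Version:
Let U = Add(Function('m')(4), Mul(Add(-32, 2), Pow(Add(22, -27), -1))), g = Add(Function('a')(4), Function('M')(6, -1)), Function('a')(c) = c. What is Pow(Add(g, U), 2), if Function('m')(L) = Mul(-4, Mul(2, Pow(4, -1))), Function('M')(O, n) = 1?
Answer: 81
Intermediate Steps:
Function('m')(L) = -2 (Function('m')(L) = Mul(-4, Mul(2, Rational(1, 4))) = Mul(-4, Rational(1, 2)) = -2)
g = 5 (g = Add(4, 1) = 5)
U = 4 (U = Add(-2, Mul(Add(-32, 2), Pow(Add(22, -27), -1))) = Add(-2, Mul(-30, Pow(-5, -1))) = Add(-2, Mul(-30, Rational(-1, 5))) = Add(-2, 6) = 4)
Pow(Add(g, U), 2) = Pow(Add(5, 4), 2) = Pow(9, 2) = 81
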